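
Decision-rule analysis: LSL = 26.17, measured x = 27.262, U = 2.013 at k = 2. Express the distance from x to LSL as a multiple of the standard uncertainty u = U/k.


u = U / k = 2.013 / 2 = 1.0065
margin = |LSL - x| = |26.17 - 27.262| = 1.092
z = margin / u = 1.092 / 1.0065
z = 1.0849

1.0849


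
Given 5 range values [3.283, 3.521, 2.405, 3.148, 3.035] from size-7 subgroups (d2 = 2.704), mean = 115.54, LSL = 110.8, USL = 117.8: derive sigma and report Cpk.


R_bar = (3.283 + 3.521 + 2.405 + 3.148 + 3.035) / 5 = 3.0784
sigma = R_bar / d2 = 3.0784 / 2.704 = 1.1384615
Cp = (USL - LSL)/(6*sigma) = (117.8 - 110.8)/(6*1.1384615) = 1.0248
Cpu = (117.8 - 115.54)/(3*1.1384615) = 0.6617
Cpl = (115.54 - 110.8)/(3*1.1384615) = 1.3878
Cpk = min(Cpu, Cpl) = 0.6617

0.6617


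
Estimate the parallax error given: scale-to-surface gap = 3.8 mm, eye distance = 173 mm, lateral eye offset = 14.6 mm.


error = h * offset / d
= 3.8 * 14.6 / 173
= 0.3207

0.3207


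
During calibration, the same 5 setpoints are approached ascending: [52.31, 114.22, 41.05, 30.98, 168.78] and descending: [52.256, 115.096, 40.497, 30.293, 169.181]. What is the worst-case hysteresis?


|52.31 - 52.256| = 0.0540
|114.22 - 115.096| = 0.8760
|41.05 - 40.497| = 0.5530
|30.98 - 30.293| = 0.6870
|168.78 - 169.181| = 0.4010
hysteresis = max(diffs) = 0.8760

0.8760


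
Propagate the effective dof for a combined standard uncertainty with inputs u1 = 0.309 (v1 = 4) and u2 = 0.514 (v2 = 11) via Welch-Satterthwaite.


uc = sqrt(u1^2 + u2^2) = sqrt(0.309^2 + 0.514^2) = 0.59973077
v_eff = uc^4 / (u1^4/v1 + u2^4/v2)
= 0.59973077^4 / (0.309^4/4 + 0.514^4/11)
= 0.12936754 / 0.0086245668
v_eff = 14.9999

14.9999


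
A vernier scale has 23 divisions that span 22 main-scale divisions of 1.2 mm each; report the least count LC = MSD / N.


LC = MSD / n_div
= 1.2 / 23
= 0.0522

0.0522


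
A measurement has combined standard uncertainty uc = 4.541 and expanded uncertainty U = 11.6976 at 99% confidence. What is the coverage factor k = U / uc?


k = U / uc
k = 11.6976 / 4.541
k = 2.576

2.576


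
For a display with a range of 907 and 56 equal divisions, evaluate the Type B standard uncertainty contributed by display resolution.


resolution = range / divisions
resolution = 907 / 56 = 16.196429
u_res = resolution / (2*sqrt(3))
u_res = 16.196429 / 3.4641016
u_res = 4.6755

4.6755


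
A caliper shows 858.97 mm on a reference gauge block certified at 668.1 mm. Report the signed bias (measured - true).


Systematic error = measured - true
= 858.97 - 668.1
= 190.8700

190.8700


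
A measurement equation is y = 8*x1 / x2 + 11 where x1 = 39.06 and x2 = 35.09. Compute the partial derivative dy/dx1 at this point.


y = 8*x1 / x2 + 11
dy/dx1 = 8/x2
Evaluate at x2 = 35.09: c1 = 8 / 35.09
c1 = 0.2280

0.2280


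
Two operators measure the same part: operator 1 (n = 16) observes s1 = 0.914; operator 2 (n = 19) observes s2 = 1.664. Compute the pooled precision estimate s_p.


s_p = sqrt(((n1-1)*s1^2 + (n2-1)*s2^2) / (n1+n2-2))
numerator = (16-1)*0.914^2 + (19-1)*1.664^2 = 12.53094 + 49.840128 = 62.371068
denominator = 16 + 19 - 2 = 33
s_p^2 = 62.371068 / 33 = 1.8900324
s_p = sqrt(1.8900324) = 1.3748

1.3748


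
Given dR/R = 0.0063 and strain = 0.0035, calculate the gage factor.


GF = (dR/R) / epsilon
= 0.0063 / 0.0035
= 1.8000

1.8000


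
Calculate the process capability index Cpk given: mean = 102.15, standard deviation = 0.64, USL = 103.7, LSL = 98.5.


Cpu = (USL - mean) / (3*sigma) = (103.7 - 102.15) / (3*0.64) = 0.8073
Cpl = (mean - LSL) / (3*sigma) = (102.15 - 98.5) / (3*0.64) = 1.9010
Cpk = min(Cpu, Cpl) = 0.8073

0.8073


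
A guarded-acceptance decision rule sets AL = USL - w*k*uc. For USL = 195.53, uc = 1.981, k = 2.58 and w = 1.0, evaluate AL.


U = k * uc = 2.58 * 1.981 = 5.11098
guard band g = w * U = 1.0 * 5.11098 = 5.11098
AL = USL - g = 195.53 - 5.11098
AL = 190.4190

190.4190


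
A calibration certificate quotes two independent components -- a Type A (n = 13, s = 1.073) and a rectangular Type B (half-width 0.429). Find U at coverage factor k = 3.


u_A = s / sqrt(n) = 1.073 / sqrt(13) = 0.29759666
u_B = half_width / sqrt(3) = 0.429 / sqrt(3) = 0.24768327
uc = sqrt(u_A^2 + u_B^2) = sqrt(0.29759666^2 + 0.24768327^2) = 0.38718313
U = k * uc = 3 * 0.38718313
U = 1.1615

1.1615


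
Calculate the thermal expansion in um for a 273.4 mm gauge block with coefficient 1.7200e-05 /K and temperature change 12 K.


dL = L * alpha * dT
= 273.4 * 1.7200e-05 * 12
= 0.0564298 mm
dL_um = 0.0564298 * 1000 = 56.4298 um

56.4298


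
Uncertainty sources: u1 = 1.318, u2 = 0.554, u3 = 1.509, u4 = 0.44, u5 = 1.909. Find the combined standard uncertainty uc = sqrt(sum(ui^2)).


uc = sqrt(1.318^2 + 0.554^2 + 1.509^2 + 0.44^2 + 1.909^2)
uc = sqrt(8.159002)
uc = 2.8564

2.8564


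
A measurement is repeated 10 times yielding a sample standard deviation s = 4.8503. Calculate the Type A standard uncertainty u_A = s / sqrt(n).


u_A = s / sqrt(n)
u_A = 4.8503 / sqrt(10)
u_A = 4.8503 / 3.1622777
u_A = 1.5338

1.5338


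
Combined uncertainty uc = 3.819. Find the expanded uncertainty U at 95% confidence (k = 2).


U = k * uc
U = 2 * 3.819
U = 7.6380

7.6380


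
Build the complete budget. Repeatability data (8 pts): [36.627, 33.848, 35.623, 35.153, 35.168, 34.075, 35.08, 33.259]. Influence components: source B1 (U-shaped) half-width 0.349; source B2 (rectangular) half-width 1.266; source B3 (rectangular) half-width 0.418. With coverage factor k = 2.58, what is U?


mean = (36.627 + 33.848 + 35.623 + 35.153 + 35.168 + 34.075 + 35.08 + 33.259) / 8 = 34.854125
s = sqrt(sum((x - mean)^2)/(n-1)) = 1.0781509
u_A = s / sqrt(n) = 1.0781509 / sqrt(8) = 0.38118391
u_B1 = 0.349 / sqrt(2) = 0.24678027
u_B2 = 1.266 / sqrt(3) = 0.73092544
u_B3 = 0.418 / sqrt(3) = 0.24133241
uc = sqrt(0.38118391^2 + 0.24678027^2 + 0.73092544^2 + 0.24133241^2) = 0.89369738
U = k * uc = 2.58 * 0.89369738
U = 2.3057

2.3057


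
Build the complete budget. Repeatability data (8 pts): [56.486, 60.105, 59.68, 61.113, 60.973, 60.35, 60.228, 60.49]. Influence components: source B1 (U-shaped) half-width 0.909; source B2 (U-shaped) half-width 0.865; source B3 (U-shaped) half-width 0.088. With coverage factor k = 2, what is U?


mean = (56.486 + 60.105 + 59.68 + 61.113 + 60.973 + 60.35 + 60.228 + 60.49) / 8 = 59.928125
s = sqrt(sum((x - mean)^2)/(n-1)) = 1.464844
u_A = s / sqrt(n) = 1.464844 / sqrt(8) = 0.51790056
u_B1 = 0.909 / sqrt(2) = 0.64276006
u_B2 = 0.865 / sqrt(2) = 0.61164737
u_B3 = 0.088 / sqrt(2) = 0.062225397
uc = sqrt(0.51790056^2 + 0.64276006^2 + 0.61164737^2 + 0.062225397^2) = 1.0292453
U = k * uc = 2 * 1.0292453
U = 2.0585

2.0585


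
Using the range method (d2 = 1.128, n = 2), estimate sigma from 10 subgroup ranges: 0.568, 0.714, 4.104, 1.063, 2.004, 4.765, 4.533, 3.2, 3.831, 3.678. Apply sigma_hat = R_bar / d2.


R_bar = (0.568 + 0.714 + 4.104 + 1.063 + 2.004 + 4.765 + 4.533 + 3.2 + 3.831 + 3.678) / 10
R_bar = 28.46 / 10 = 2.846
sigma_hat = R_bar / d2 = 2.846 / 1.128 = 2.5230

2.5230


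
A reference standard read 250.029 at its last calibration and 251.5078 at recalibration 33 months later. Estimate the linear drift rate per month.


rate = (v2 - v1) / months
= (251.5078 - 250.029) / 33
= 1.4788 / 33
= 0.0448

0.0448


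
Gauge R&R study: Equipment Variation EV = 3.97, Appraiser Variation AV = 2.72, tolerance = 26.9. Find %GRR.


GRR = sqrt(EV^2 + AV^2) = sqrt(3.97^2 + 2.72^2) = 4.812411
%GRR = GRR / tol * 100 = 4.812411 / 26.9 * 100
%GRR = 17.8900

17.8900


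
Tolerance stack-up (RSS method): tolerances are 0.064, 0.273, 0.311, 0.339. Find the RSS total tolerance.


RSS = sqrt(0.064^2 + 0.273^2 + 0.311^2 + 0.339^2)
= sqrt(0.290267)
= 0.5388

0.5388


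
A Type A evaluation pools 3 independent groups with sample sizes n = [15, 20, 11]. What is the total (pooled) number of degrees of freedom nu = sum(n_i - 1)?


nu = sum_i (n_i - 1)
nu = ((15 - 1) + (20 - 1) + (11 - 1))
nu = 14 + 19 + 10
nu = 43

43


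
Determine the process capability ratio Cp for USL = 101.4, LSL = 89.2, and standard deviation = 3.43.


Cp = (USL - LSL) / (6 * sigma)
= (101.4 - 89.2) / (6 * 3.43)
= 12.2000 / 20.5800
= 0.5928

0.5928


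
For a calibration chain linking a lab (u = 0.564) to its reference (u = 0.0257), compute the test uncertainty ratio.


TUR = u_lab / u_ref
= 0.564 / 0.0257
= 21.9455

21.9455


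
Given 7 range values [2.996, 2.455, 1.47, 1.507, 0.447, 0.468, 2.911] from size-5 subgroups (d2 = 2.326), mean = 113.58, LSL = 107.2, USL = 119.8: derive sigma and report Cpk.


R_bar = (2.996 + 2.455 + 1.47 + 1.507 + 0.447 + 0.468 + 2.911) / 7 = 1.7505714
sigma = R_bar / d2 = 1.7505714 / 2.326 = 0.75261023
Cp = (USL - LSL)/(6*sigma) = (119.8 - 107.2)/(6*0.75261023) = 2.7903
Cpu = (119.8 - 113.58)/(3*0.75261023) = 2.7549
Cpl = (113.58 - 107.2)/(3*0.75261023) = 2.8257
Cpk = min(Cpu, Cpl) = 2.7549

2.7549


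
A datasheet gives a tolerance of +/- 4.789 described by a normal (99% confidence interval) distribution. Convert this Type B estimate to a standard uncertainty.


u_B = half_width / 2.576
u_B = 4.789 / 2.576
u_B = 1.8591

1.8591


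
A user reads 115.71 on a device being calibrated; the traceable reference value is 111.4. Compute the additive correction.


Correction = standard - reading
= 111.4 - 115.71
= -4.3100

-4.3100


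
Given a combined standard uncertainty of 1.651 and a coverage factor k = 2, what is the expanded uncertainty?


U = k * uc
U = 2 * 1.651
U = 3.3020

3.3020


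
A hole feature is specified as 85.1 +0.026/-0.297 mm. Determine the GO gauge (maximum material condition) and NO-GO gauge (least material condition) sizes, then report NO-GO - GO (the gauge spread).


GO = nominal - lower_tol (smallest hole = maximum material condition)
GO = 85.1 - 0.297 = 84.803
NO-GO = nominal + upper_tol (largest hole = least material condition)
NO-GO = 85.1 + 0.026 = 85.126
spread = NO-GO - GO = 85.126 - 84.803 = 0.3230

0.3230


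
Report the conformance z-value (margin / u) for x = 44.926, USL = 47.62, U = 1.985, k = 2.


u = U / k = 1.985 / 2 = 0.9925
margin = |USL - x| = |47.62 - 44.926| = 2.694
z = margin / u = 2.694 / 0.9925
z = 2.7144

2.7144


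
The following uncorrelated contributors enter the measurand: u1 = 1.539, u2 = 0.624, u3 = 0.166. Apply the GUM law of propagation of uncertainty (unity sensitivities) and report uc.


uc = sqrt(1.539^2 + 0.624^2 + 0.166^2)
uc = sqrt(2.785453)
uc = 1.6690

1.6690


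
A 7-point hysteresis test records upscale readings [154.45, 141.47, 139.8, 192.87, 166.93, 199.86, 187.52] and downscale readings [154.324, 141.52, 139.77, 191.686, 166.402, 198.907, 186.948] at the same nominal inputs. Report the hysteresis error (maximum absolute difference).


|154.45 - 154.324| = 0.1260
|141.47 - 141.52| = 0.0500
|139.8 - 139.77| = 0.0300
|192.87 - 191.686| = 1.1840
|166.93 - 166.402| = 0.5280
|199.86 - 198.907| = 0.9530
|187.52 - 186.948| = 0.5720
hysteresis = max(diffs) = 1.1840

1.1840


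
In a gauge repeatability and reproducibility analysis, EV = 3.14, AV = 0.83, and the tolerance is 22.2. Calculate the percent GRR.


GRR = sqrt(EV^2 + AV^2) = sqrt(3.14^2 + 0.83^2) = 3.2478454
%GRR = GRR / tol * 100 = 3.2478454 / 22.2 * 100
%GRR = 14.6299

14.6299


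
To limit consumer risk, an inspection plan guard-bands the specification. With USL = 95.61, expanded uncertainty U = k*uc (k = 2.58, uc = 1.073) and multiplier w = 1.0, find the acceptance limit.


U = k * uc = 2.58 * 1.073 = 2.76834
guard band g = w * U = 1.0 * 2.76834 = 2.76834
AL = USL - g = 95.61 - 2.76834
AL = 92.8417

92.8417


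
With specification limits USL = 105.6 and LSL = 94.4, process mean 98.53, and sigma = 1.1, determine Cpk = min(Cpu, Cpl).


Cpu = (USL - mean) / (3*sigma) = (105.6 - 98.53) / (3*1.1) = 2.1424
Cpl = (mean - LSL) / (3*sigma) = (98.53 - 94.4) / (3*1.1) = 1.2515
Cpk = min(Cpu, Cpl) = 1.2515

1.2515


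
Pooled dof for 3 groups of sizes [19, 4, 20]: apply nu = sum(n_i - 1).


nu = sum_i (n_i - 1)
nu = ((19 - 1) + (4 - 1) + (20 - 1))
nu = 18 + 3 + 19
nu = 40

40


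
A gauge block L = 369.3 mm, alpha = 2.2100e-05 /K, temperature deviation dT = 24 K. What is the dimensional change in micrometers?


dL = L * alpha * dT
= 369.3 * 2.2100e-05 * 24
= 0.1958767 mm
dL_um = 0.1958767 * 1000 = 195.8767 um

195.8767


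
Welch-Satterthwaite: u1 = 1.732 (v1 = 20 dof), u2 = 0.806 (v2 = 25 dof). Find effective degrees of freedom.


uc = sqrt(u1^2 + u2^2) = sqrt(1.732^2 + 0.806^2) = 1.910356
v_eff = uc^4 / (u1^4/v1 + u2^4/v2)
= 1.910356^4 / (1.732^4/20 + 0.806^4/25)
= 13.318559 / 0.46682828
v_eff = 28.5299

28.5299


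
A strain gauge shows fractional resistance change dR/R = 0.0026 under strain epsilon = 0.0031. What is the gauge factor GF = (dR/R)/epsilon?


GF = (dR/R) / epsilon
= 0.0026 / 0.0031
= 0.8387

0.8387


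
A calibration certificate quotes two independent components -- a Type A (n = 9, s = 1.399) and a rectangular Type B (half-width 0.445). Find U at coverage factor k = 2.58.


u_A = s / sqrt(n) = 1.399 / sqrt(9) = 0.46633333
u_B = half_width / sqrt(3) = 0.445 / sqrt(3) = 0.25692087
uc = sqrt(u_A^2 + u_B^2) = sqrt(0.46633333^2 + 0.25692087^2) = 0.5324238
U = k * uc = 2.58 * 0.5324238
U = 1.3737

1.3737


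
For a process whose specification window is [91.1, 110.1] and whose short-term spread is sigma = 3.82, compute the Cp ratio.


Cp = (USL - LSL) / (6 * sigma)
= (110.1 - 91.1) / (6 * 3.82)
= 19.0000 / 22.9200
= 0.8290

0.8290


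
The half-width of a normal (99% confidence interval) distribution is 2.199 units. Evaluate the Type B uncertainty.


u_B = half_width / 2.576
u_B = 2.199 / 2.576
u_B = 0.8536

0.8536


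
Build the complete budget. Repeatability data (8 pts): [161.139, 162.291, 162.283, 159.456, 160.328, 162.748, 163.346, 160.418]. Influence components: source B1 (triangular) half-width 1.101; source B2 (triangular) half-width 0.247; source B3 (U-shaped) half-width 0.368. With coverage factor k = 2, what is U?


mean = (161.139 + 162.291 + 162.283 + 159.456 + 160.328 + 162.748 + 163.346 + 160.418) / 8 = 161.501125
s = sqrt(sum((x - mean)^2)/(n-1)) = 1.3657308
u_A = s / sqrt(n) = 1.3657308 / sqrt(8) = 0.48285875
u_B1 = 1.101 / sqrt(6) = 0.44948137
u_B2 = 0.247 / sqrt(6) = 0.10083733
u_B3 = 0.368 / sqrt(2) = 0.2602153
uc = sqrt(0.48285875^2 + 0.44948137^2 + 0.10083733^2 + 0.2602153^2) = 0.71628643
U = k * uc = 2 * 0.71628643
U = 1.4326

1.4326


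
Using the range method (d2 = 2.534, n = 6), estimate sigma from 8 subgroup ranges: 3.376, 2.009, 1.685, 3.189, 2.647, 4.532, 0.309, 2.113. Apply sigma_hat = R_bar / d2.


R_bar = (3.376 + 2.009 + 1.685 + 3.189 + 2.647 + 4.532 + 0.309 + 2.113) / 8
R_bar = 19.86 / 8 = 2.4825
sigma_hat = R_bar / d2 = 2.4825 / 2.534 = 0.9797

0.9797


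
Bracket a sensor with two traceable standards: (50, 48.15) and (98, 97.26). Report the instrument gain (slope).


slope = (y2 - y1) / (x2 - x1)
= (97.26 - 48.15) / (98 - 50)
= 49.1100 / 48
= 1.0231

1.0231


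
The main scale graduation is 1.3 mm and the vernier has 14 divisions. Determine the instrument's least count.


LC = MSD / n_div
= 1.3 / 14
= 0.0929

0.0929


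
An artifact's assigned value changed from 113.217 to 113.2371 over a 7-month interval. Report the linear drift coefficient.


rate = (v2 - v1) / months
= (113.2371 - 113.217) / 7
= 0.0201 / 7
= 0.0029

0.0029


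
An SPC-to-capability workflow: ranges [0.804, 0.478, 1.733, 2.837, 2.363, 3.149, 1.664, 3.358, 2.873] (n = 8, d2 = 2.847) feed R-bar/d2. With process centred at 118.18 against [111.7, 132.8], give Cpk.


R_bar = (0.804 + 0.478 + 1.733 + 2.837 + 2.363 + 3.149 + 1.664 + 3.358 + 2.873) / 9 = 2.1398889
sigma = R_bar / d2 = 2.1398889 / 2.847 = 0.7516294
Cp = (USL - LSL)/(6*sigma) = (132.8 - 111.7)/(6*0.7516294) = 4.6787
Cpu = (132.8 - 118.18)/(3*0.7516294) = 6.4837
Cpl = (118.18 - 111.7)/(3*0.7516294) = 2.8738
Cpk = min(Cpu, Cpl) = 2.8738

2.8738


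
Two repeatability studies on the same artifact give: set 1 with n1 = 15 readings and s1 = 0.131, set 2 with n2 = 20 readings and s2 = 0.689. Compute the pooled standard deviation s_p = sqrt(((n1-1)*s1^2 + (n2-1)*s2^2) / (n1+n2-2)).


s_p = sqrt(((n1-1)*s1^2 + (n2-1)*s2^2) / (n1+n2-2))
numerator = (15-1)*0.131^2 + (20-1)*0.689^2 = 0.240254 + 9.019699 = 9.259953
denominator = 15 + 20 - 2 = 33
s_p^2 = 9.259953 / 33 = 0.28060464
s_p = sqrt(0.28060464) = 0.5297

0.5297


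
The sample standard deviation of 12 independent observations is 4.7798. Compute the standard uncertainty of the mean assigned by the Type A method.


u_A = s / sqrt(n)
u_A = 4.7798 / sqrt(12)
u_A = 4.7798 / 3.4641016
u_A = 1.3798

1.3798


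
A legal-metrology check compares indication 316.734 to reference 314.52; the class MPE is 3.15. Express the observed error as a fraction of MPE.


e = indication - reference = 316.734 - 314.52 = 2.2140
|e| = 2.2140
ratio = |e| / MPE = 2.2140 / 3.15
ratio = 0.7029

0.7029


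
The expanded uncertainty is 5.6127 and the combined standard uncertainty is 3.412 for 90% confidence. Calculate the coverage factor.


k = U / uc
k = 5.6127 / 3.412
k = 1.645

1.645


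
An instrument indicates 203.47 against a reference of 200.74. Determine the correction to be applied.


Correction = standard - reading
= 200.74 - 203.47
= -2.7300

-2.7300


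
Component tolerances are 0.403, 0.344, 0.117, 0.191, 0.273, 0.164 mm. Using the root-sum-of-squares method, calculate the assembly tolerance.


RSS = sqrt(0.403^2 + 0.344^2 + 0.117^2 + 0.191^2 + 0.273^2 + 0.164^2)
= sqrt(0.43234)
= 0.6575

0.6575


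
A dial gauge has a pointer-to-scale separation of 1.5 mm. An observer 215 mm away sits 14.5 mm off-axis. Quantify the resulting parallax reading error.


error = h * offset / d
= 1.5 * 14.5 / 215
= 0.1012

0.1012


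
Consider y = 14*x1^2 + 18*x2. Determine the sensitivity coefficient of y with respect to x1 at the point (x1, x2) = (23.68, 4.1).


y = 14*x1^2 + 18*x2
dy/dx1 = 2*14*x1
Evaluate at x1 = 23.68: c1 = 28 * 23.68
c1 = 663.0400

663.0400


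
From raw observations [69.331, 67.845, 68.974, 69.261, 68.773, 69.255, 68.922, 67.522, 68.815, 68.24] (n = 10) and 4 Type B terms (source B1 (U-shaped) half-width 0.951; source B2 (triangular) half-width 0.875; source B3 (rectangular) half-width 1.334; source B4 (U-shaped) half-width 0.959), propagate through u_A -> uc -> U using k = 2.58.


mean = (69.331 + 67.845 + 68.974 + 69.261 + 68.773 + 69.255 + 68.922 + 67.522 + 68.815 + 68.24) / 10 = 68.6938
s = sqrt(sum((x - mean)^2)/(n-1)) = 0.62305213
u_A = s / sqrt(n) = 0.62305213 / sqrt(10) = 0.19702638
u_B1 = 0.951 / sqrt(2) = 0.67245855
u_B2 = 0.875 / sqrt(6) = 0.35721725
u_B3 = 1.334 / sqrt(3) = 0.77018526
u_B4 = 0.959 / sqrt(2) = 0.6781154
uc = sqrt(0.19702638^2 + 0.67245855^2 + 0.35721725^2 + 0.77018526^2 + 0.6781154^2) = 1.292923
U = k * uc = 2.58 * 1.292923
U = 3.3357

3.3357


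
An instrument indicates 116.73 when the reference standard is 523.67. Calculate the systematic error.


Systematic error = measured - true
= 116.73 - 523.67
= -406.9400

-406.9400


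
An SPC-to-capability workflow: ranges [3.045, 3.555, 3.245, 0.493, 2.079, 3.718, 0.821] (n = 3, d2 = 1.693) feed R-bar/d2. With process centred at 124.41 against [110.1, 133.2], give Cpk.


R_bar = (3.045 + 3.555 + 3.245 + 0.493 + 2.079 + 3.718 + 0.821) / 7 = 2.4222857
sigma = R_bar / d2 = 2.4222857 / 1.693 = 1.4307653
Cp = (USL - LSL)/(6*sigma) = (133.2 - 110.1)/(6*1.4307653) = 2.6909
Cpu = (133.2 - 124.41)/(3*1.4307653) = 2.0479
Cpl = (124.41 - 110.1)/(3*1.4307653) = 3.3339
Cpk = min(Cpu, Cpl) = 2.0479

2.0479


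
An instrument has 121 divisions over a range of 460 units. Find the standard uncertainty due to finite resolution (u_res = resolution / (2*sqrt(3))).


resolution = range / divisions
resolution = 460 / 121 = 3.8016529
u_res = resolution / (2*sqrt(3))
u_res = 3.8016529 / 3.4641016
u_res = 1.0974

1.0974


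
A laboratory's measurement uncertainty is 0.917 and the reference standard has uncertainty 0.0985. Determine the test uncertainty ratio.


TUR = u_lab / u_ref
= 0.917 / 0.0985
= 9.3096

9.3096


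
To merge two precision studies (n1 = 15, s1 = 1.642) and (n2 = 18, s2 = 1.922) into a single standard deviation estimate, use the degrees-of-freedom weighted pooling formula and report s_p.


s_p = sqrt(((n1-1)*s1^2 + (n2-1)*s2^2) / (n1+n2-2))
numerator = (15-1)*1.642^2 + (18-1)*1.922^2 = 37.746296 + 62.799428 = 100.54572
denominator = 15 + 18 - 2 = 31
s_p^2 = 100.54572 / 31 = 3.2434103
s_p = sqrt(3.2434103) = 1.8009

1.8009


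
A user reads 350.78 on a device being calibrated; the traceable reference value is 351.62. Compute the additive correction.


Correction = standard - reading
= 351.62 - 350.78
= 0.8400

0.8400


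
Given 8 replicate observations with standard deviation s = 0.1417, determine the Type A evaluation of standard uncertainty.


u_A = s / sqrt(n)
u_A = 0.1417 / sqrt(8)
u_A = 0.1417 / 2.8284271
u_A = 0.0501

0.0501


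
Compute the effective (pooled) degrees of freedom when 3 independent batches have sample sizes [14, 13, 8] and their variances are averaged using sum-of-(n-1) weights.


nu = sum_i (n_i - 1)
nu = ((14 - 1) + (13 - 1) + (8 - 1))
nu = 13 + 12 + 7
nu = 32

32


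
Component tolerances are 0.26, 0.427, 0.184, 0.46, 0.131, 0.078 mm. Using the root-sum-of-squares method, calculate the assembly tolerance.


RSS = sqrt(0.26^2 + 0.427^2 + 0.184^2 + 0.46^2 + 0.131^2 + 0.078^2)
= sqrt(0.51863)
= 0.7202

0.7202


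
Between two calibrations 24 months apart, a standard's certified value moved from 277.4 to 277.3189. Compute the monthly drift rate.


rate = (v2 - v1) / months
= (277.3189 - 277.4) / 24
= -0.0811 / 24
= -0.0034

-0.0034


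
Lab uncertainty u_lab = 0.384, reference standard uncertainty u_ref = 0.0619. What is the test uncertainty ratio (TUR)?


TUR = u_lab / u_ref
= 0.384 / 0.0619
= 6.2036

6.2036


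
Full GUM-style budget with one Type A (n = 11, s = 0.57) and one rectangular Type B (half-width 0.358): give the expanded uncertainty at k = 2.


u_A = s / sqrt(n) = 0.57 / sqrt(11) = 0.17186147
u_B = half_width / sqrt(3) = 0.358 / sqrt(3) = 0.2066914
uc = sqrt(u_A^2 + u_B^2) = sqrt(0.17186147^2 + 0.2066914^2) = 0.26880792
U = k * uc = 2 * 0.26880792
U = 0.5376

0.5376


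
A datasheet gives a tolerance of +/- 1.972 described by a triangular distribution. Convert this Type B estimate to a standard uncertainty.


u_B = half_width / sqrt(6)
u_B = 1.972 / 2.4494897
u_B = 0.8051

0.8051


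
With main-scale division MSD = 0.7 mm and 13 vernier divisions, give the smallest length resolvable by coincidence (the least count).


LC = MSD / n_div
= 0.7 / 13
= 0.0538

0.0538


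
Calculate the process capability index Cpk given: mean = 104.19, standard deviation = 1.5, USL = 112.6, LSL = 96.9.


Cpu = (USL - mean) / (3*sigma) = (112.6 - 104.19) / (3*1.5) = 1.8689
Cpl = (mean - LSL) / (3*sigma) = (104.19 - 96.9) / (3*1.5) = 1.6200
Cpk = min(Cpu, Cpl) = 1.6200

1.6200


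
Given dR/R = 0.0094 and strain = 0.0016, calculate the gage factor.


GF = (dR/R) / epsilon
= 0.0094 / 0.0016
= 5.8750

5.8750


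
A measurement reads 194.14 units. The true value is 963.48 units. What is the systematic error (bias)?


Systematic error = measured - true
= 194.14 - 963.48
= -769.3400

-769.3400


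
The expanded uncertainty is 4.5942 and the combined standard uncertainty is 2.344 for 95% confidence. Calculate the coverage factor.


k = U / uc
k = 4.5942 / 2.344
k = 1.96

1.96


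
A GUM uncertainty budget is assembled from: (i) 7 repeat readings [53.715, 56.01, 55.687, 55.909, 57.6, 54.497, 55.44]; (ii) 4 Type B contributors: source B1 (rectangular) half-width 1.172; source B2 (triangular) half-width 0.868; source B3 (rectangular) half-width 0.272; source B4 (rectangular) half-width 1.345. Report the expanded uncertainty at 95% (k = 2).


mean = (53.715 + 56.01 + 55.687 + 55.909 + 57.6 + 54.497 + 55.44) / 7 = 55.55114286
s = sqrt(sum((x - mean)^2)/(n-1)) = 1.2281337
u_A = s / sqrt(n) = 1.2281337 / sqrt(7) = 0.46419091
u_B1 = 1.172 / sqrt(3) = 0.67665452
u_B2 = 0.868 / sqrt(6) = 0.35435952
u_B3 = 0.272 / sqrt(3) = 0.15703927
u_B4 = 1.345 / sqrt(3) = 0.77653611
uc = sqrt(0.46419091^2 + 0.67665452^2 + 0.35435952^2 + 0.15703927^2 + 0.77653611^2) = 1.1943931
U = k * uc = 2 * 1.1943931
U = 2.3888

2.3888


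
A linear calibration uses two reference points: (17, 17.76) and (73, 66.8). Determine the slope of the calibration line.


slope = (y2 - y1) / (x2 - x1)
= (66.8 - 17.76) / (73 - 17)
= 49.0400 / 56
= 0.8757

0.8757


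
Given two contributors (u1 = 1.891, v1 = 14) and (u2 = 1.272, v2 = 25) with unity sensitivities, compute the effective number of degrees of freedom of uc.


uc = sqrt(u1^2 + u2^2) = sqrt(1.891^2 + 1.272^2) = 2.2790053
v_eff = uc^4 / (u1^4/v1 + u2^4/v2)
= 2.2790053^4 / (1.891^4/14 + 1.272^4/25)
= 26.976235 / 1.0180667
v_eff = 26.4975

26.4975


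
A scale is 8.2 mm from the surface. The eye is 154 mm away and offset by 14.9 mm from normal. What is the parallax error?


error = h * offset / d
= 8.2 * 14.9 / 154
= 0.7934

0.7934


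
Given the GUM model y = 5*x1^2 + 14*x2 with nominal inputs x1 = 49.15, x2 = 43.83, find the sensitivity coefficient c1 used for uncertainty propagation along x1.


y = 5*x1^2 + 14*x2
dy/dx1 = 2*5*x1
Evaluate at x1 = 49.15: c1 = 10 * 49.15
c1 = 491.5000

491.5000


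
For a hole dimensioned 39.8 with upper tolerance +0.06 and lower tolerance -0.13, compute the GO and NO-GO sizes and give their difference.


GO = nominal - lower_tol (smallest hole = maximum material condition)
GO = 39.8 - 0.13 = 39.67
NO-GO = nominal + upper_tol (largest hole = least material condition)
NO-GO = 39.8 + 0.06 = 39.86
spread = NO-GO - GO = 39.86 - 39.67 = 0.1900

0.1900


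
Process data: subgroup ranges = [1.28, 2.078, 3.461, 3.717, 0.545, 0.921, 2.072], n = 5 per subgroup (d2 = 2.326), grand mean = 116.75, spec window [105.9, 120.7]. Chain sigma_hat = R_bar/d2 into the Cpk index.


R_bar = (1.28 + 2.078 + 3.461 + 3.717 + 0.545 + 0.921 + 2.072) / 7 = 2.0105714
sigma = R_bar / d2 = 2.0105714 / 2.326 = 0.86439011
Cp = (USL - LSL)/(6*sigma) = (120.7 - 105.9)/(6*0.86439011) = 2.8536
Cpu = (120.7 - 116.75)/(3*0.86439011) = 1.5232
Cpl = (116.75 - 105.9)/(3*0.86439011) = 4.1841
Cpk = min(Cpu, Cpl) = 1.5232

1.5232


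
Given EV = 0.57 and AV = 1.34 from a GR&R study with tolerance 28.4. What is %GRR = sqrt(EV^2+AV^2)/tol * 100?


GRR = sqrt(EV^2 + AV^2) = sqrt(0.57^2 + 1.34^2) = 1.4561937
%GRR = GRR / tol * 100 = 1.4561937 / 28.4 * 100
%GRR = 5.1274

5.1274


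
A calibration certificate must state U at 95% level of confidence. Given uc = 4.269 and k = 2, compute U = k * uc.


U = k * uc
U = 2 * 4.269
U = 8.5380

8.5380


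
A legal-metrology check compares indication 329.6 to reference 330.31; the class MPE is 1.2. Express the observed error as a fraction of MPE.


e = indication - reference = 329.6 - 330.31 = -0.7100
|e| = 0.7100
ratio = |e| / MPE = 0.7100 / 1.2
ratio = 0.5917

0.5917


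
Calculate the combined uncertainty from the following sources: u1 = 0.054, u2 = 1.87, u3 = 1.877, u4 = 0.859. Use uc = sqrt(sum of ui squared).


uc = sqrt(0.054^2 + 1.87^2 + 1.877^2 + 0.859^2)
uc = sqrt(7.760826)
uc = 2.7858

2.7858


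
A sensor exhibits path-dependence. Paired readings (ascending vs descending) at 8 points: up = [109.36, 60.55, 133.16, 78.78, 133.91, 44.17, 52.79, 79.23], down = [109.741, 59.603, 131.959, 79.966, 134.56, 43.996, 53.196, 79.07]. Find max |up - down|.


|109.36 - 109.741| = 0.3810
|60.55 - 59.603| = 0.9470
|133.16 - 131.959| = 1.2010
|78.78 - 79.966| = 1.1860
|133.91 - 134.56| = 0.6500
|44.17 - 43.996| = 0.1740
|52.79 - 53.196| = 0.4060
|79.23 - 79.07| = 0.1600
hysteresis = max(diffs) = 1.2010

1.2010


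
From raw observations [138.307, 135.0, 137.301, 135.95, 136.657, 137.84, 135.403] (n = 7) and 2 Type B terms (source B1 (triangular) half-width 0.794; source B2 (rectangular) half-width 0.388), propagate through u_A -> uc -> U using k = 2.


mean = (138.307 + 135.0 + 137.301 + 135.95 + 136.657 + 137.84 + 135.403) / 7 = 136.6368571
s = sqrt(sum((x - mean)^2)/(n-1)) = 1.248459
u_A = s / sqrt(n) = 1.248459 / sqrt(7) = 0.47187315
u_B1 = 0.794 / sqrt(6) = 0.32414914
u_B2 = 0.388 / sqrt(3) = 0.2240119
uc = sqrt(0.47187315^2 + 0.32414914^2 + 0.2240119^2) = 0.61475057
U = k * uc = 2 * 0.61475057
U = 1.2295

1.2295


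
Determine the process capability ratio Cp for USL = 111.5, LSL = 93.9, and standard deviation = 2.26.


Cp = (USL - LSL) / (6 * sigma)
= (111.5 - 93.9) / (6 * 2.26)
= 17.6000 / 13.5600
= 1.2979

1.2979


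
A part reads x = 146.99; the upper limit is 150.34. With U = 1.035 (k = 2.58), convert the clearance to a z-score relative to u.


u = U / k = 1.035 / 2.58 = 0.40116279
margin = |USL - x| = |150.34 - 146.99| = 3.35
z = margin / u = 3.35 / 0.40116279
z = 8.3507

8.3507


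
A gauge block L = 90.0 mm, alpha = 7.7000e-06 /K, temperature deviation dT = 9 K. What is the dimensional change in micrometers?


dL = L * alpha * dT
= 90.0 * 7.7000e-06 * 9
= 0.0062370 mm
dL_um = 0.0062370 * 1000 = 6.2370 um

6.2370


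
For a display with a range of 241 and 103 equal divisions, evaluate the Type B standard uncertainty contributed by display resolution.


resolution = range / divisions
resolution = 241 / 103 = 2.3398058
u_res = resolution / (2*sqrt(3))
u_res = 2.3398058 / 3.4641016
u_res = 0.6754

0.6754


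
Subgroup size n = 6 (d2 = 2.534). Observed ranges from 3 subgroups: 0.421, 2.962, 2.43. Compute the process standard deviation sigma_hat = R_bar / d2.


R_bar = (0.421 + 2.962 + 2.43) / 3
R_bar = 5.813 / 3 = 1.9376667
sigma_hat = R_bar / d2 = 1.9376667 / 2.534 = 0.7647

0.7647


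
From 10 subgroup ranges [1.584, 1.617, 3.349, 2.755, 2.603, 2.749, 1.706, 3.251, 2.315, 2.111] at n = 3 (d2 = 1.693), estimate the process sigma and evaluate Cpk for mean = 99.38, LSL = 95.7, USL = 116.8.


R_bar = (1.584 + 1.617 + 3.349 + 2.755 + 2.603 + 2.749 + 1.706 + 3.251 + 2.315 + 2.111) / 10 = 2.404
sigma = R_bar / d2 = 2.404 / 1.693 = 1.4199646
Cp = (USL - LSL)/(6*sigma) = (116.8 - 95.7)/(6*1.4199646) = 2.4766
Cpu = (116.8 - 99.38)/(3*1.4199646) = 4.0893
Cpl = (99.38 - 95.7)/(3*1.4199646) = 0.8639
Cpk = min(Cpu, Cpl) = 0.8639

0.8639


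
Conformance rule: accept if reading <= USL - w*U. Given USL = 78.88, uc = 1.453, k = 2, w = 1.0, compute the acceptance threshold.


U = k * uc = 2 * 1.453 = 2.906
guard band g = w * U = 1.0 * 2.906 = 2.906
AL = USL - g = 78.88 - 2.906
AL = 75.9740

75.9740


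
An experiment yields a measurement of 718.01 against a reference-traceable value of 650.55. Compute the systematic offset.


Systematic error = measured - true
= 718.01 - 650.55
= 67.4600

67.4600


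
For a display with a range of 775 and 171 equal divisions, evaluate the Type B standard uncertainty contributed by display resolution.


resolution = range / divisions
resolution = 775 / 171 = 4.5321637
u_res = resolution / (2*sqrt(3))
u_res = 4.5321637 / 3.4641016
u_res = 1.3083

1.3083


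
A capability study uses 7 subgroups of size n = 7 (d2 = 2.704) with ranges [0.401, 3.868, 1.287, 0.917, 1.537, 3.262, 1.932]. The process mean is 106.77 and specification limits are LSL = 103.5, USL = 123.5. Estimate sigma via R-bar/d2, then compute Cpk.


R_bar = (0.401 + 3.868 + 1.287 + 0.917 + 1.537 + 3.262 + 1.932) / 7 = 1.8862857
sigma = R_bar / d2 = 1.8862857 / 2.704 = 0.69759087
Cp = (USL - LSL)/(6*sigma) = (123.5 - 103.5)/(6*0.69759087) = 4.7783
Cpu = (123.5 - 106.77)/(3*0.69759087) = 7.9942
Cpl = (106.77 - 103.5)/(3*0.69759087) = 1.5625
Cpk = min(Cpu, Cpl) = 1.5625

1.5625


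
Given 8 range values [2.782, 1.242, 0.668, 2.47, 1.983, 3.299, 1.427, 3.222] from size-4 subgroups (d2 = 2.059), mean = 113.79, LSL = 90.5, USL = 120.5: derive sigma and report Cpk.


R_bar = (2.782 + 1.242 + 0.668 + 2.47 + 1.983 + 3.299 + 1.427 + 3.222) / 8 = 2.136625
sigma = R_bar / d2 = 2.136625 / 2.059 = 1.0377003
Cp = (USL - LSL)/(6*sigma) = (120.5 - 90.5)/(6*1.0377003) = 4.8183
Cpu = (120.5 - 113.79)/(3*1.0377003) = 2.1554
Cpl = (113.79 - 90.5)/(3*1.0377003) = 7.4813
Cpk = min(Cpu, Cpl) = 2.1554

2.1554


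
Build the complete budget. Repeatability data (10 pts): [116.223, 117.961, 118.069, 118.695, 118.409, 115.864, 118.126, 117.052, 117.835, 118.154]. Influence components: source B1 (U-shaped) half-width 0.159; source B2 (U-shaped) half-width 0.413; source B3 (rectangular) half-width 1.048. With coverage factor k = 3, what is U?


mean = (116.223 + 117.961 + 118.069 + 118.695 + 118.409 + 115.864 + 118.126 + 117.052 + 117.835 + 118.154) / 10 = 117.6388
s = sqrt(sum((x - mean)^2)/(n-1)) = 0.94502673
u_A = s / sqrt(n) = 0.94502673 / sqrt(10) = 0.29884369
u_B1 = 0.159 / sqrt(2) = 0.11242998
u_B2 = 0.413 / sqrt(2) = 0.2920351
u_B3 = 1.048 / sqrt(3) = 0.60506308
uc = sqrt(0.29884369^2 + 0.11242998^2 + 0.2920351^2 + 0.60506308^2) = 0.74386416
U = k * uc = 3 * 0.74386416
U = 2.2316

2.2316


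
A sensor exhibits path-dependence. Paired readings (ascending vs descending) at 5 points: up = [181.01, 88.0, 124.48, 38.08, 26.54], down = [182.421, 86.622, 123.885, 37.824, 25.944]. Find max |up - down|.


|181.01 - 182.421| = 1.4110
|88.0 - 86.622| = 1.3780
|124.48 - 123.885| = 0.5950
|38.08 - 37.824| = 0.2560
|26.54 - 25.944| = 0.5960
hysteresis = max(diffs) = 1.4110

1.4110


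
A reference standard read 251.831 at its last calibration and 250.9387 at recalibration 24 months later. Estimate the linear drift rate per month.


rate = (v2 - v1) / months
= (250.9387 - 251.831) / 24
= -0.8923 / 24
= -0.0372

-0.0372


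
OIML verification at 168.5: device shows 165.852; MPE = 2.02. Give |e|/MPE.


e = indication - reference = 165.852 - 168.5 = -2.6480
|e| = 2.6480
ratio = |e| / MPE = 2.6480 / 2.02
ratio = 1.3109

1.3109


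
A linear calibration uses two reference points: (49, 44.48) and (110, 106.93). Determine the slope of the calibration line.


slope = (y2 - y1) / (x2 - x1)
= (106.93 - 44.48) / (110 - 49)
= 62.4500 / 61
= 1.0238

1.0238


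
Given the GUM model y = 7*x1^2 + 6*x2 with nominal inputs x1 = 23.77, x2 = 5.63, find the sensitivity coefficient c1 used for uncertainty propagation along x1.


y = 7*x1^2 + 6*x2
dy/dx1 = 2*7*x1
Evaluate at x1 = 23.77: c1 = 14 * 23.77
c1 = 332.7800

332.7800


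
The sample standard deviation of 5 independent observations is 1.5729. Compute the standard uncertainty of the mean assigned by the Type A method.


u_A = s / sqrt(n)
u_A = 1.5729 / sqrt(5)
u_A = 1.5729 / 2.236068
u_A = 0.7034

0.7034


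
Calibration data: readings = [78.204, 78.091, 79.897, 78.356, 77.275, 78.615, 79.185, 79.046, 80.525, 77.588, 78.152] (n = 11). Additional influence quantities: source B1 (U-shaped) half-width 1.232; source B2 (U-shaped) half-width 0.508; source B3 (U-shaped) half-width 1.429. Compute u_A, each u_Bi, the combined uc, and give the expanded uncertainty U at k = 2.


mean = (78.204 + 78.091 + 79.897 + 78.356 + 77.275 + 78.615 + 79.185 + 79.046 + 80.525 + 77.588 + 78.152) / 11 = 78.63036364
s = sqrt(sum((x - mean)^2)/(n-1)) = 0.96824401
u_A = s / sqrt(n) = 0.96824401 / sqrt(11) = 0.29193655
u_B1 = 1.232 / sqrt(2) = 0.87115555
u_B2 = 0.508 / sqrt(2) = 0.35921024
u_B3 = 1.429 / sqrt(2) = 1.0104556
uc = sqrt(0.29193655^2 + 0.87115555^2 + 0.35921024^2 + 1.0104556^2) = 1.4121584
U = k * uc = 2 * 1.4121584
U = 2.8243

2.8243


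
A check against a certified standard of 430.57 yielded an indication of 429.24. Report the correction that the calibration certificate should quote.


Correction = standard - reading
= 430.57 - 429.24
= 1.3300

1.3300


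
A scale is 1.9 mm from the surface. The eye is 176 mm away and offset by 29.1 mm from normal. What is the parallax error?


error = h * offset / d
= 1.9 * 29.1 / 176
= 0.3141

0.3141


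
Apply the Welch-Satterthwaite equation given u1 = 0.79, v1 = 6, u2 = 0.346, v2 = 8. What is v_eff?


uc = sqrt(u1^2 + u2^2) = sqrt(0.79^2 + 0.346^2) = 0.86244768
v_eff = uc^4 / (u1^4/v1 + u2^4/v2)
= 0.86244768^4 / (0.79^4/6 + 0.346^4/8)
= 0.55326224 / 0.066708292
v_eff = 8.2938

8.2938


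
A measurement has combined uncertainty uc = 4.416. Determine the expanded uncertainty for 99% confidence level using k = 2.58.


U = k * uc
U = 2.58 * 4.416
U = 11.3933

11.3933


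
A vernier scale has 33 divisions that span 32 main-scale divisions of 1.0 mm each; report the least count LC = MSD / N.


LC = MSD / n_div
= 1.0 / 33
= 0.0303

0.0303


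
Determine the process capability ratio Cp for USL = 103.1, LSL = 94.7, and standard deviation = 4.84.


Cp = (USL - LSL) / (6 * sigma)
= (103.1 - 94.7) / (6 * 4.84)
= 8.4000 / 29.0400
= 0.2893

0.2893


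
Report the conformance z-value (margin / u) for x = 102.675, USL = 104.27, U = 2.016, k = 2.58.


u = U / k = 2.016 / 2.58 = 0.78139535
margin = |USL - x| = |104.27 - 102.675| = 1.595
z = margin / u = 1.595 / 0.78139535
z = 2.0412

2.0412


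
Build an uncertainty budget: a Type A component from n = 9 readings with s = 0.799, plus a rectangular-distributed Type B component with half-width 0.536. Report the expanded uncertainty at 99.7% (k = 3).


u_A = s / sqrt(n) = 0.799 / sqrt(9) = 0.26633333
u_B = half_width / sqrt(3) = 0.536 / sqrt(3) = 0.30945974
uc = sqrt(u_A^2 + u_B^2) = sqrt(0.26633333^2 + 0.30945974^2) = 0.40828761
U = k * uc = 3 * 0.40828761
U = 1.2249

1.2249


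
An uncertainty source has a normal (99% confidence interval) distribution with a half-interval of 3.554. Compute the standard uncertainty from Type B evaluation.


u_B = half_width / 2.576
u_B = 3.554 / 2.576
u_B = 1.3797

1.3797


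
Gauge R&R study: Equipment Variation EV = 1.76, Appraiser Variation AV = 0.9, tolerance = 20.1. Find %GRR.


GRR = sqrt(EV^2 + AV^2) = sqrt(1.76^2 + 0.9^2) = 1.976765
%GRR = GRR / tol * 100 = 1.976765 / 20.1 * 100
%GRR = 9.8347

9.8347


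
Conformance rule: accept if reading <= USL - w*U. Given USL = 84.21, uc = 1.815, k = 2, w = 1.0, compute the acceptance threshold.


U = k * uc = 2 * 1.815 = 3.63
guard band g = w * U = 1.0 * 3.63 = 3.63
AL = USL - g = 84.21 - 3.63
AL = 80.5800

80.5800


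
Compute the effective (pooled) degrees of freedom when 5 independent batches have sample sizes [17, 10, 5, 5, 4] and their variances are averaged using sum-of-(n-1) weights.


nu = sum_i (n_i - 1)
nu = ((17 - 1) + (10 - 1) + (5 - 1) + (5 - 1) + (4 - 1))
nu = 16 + 9 + 4 + 4 + 3
nu = 36

36


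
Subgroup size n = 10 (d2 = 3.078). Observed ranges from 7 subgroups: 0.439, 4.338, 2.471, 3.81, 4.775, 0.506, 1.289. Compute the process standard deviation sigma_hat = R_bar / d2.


R_bar = (0.439 + 4.338 + 2.471 + 3.81 + 4.775 + 0.506 + 1.289) / 7
R_bar = 17.628 / 7 = 2.5182857
sigma_hat = R_bar / d2 = 2.5182857 / 3.078 = 0.8182

0.8182


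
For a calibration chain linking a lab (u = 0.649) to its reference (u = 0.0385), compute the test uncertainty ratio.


TUR = u_lab / u_ref
= 0.649 / 0.0385
= 16.8571

16.8571


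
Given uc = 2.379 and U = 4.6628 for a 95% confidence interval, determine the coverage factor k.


k = U / uc
k = 4.6628 / 2.379
k = 1.96

1.96


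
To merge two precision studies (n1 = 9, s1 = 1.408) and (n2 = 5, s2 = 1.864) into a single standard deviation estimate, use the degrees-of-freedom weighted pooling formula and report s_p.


s_p = sqrt(((n1-1)*s1^2 + (n2-1)*s2^2) / (n1+n2-2))
numerator = (9-1)*1.408^2 + (5-1)*1.864^2 = 15.859712 + 13.897984 = 29.757696
denominator = 9 + 5 - 2 = 12
s_p^2 = 29.757696 / 12 = 2.479808
s_p = sqrt(2.479808) = 1.5747

1.5747


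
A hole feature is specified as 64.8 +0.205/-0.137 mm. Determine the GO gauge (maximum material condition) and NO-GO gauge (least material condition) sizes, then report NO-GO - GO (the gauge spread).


GO = nominal - lower_tol (smallest hole = maximum material condition)
GO = 64.8 - 0.137 = 64.663
NO-GO = nominal + upper_tol (largest hole = least material condition)
NO-GO = 64.8 + 0.205 = 65.005
spread = NO-GO - GO = 65.005 - 64.663 = 0.3420

0.3420
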